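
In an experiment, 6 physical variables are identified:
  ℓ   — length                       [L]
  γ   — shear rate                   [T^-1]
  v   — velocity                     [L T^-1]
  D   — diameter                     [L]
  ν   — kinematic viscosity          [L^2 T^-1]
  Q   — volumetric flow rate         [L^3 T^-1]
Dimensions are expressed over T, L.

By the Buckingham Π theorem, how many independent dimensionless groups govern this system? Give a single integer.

4

Write exponents as rows T,L / cols ℓ,γ,v,D,ν,Q:
  T: [ 0 -1 -1  0 -1 -1]
  L: [ 1  0  1  1  2  3]
Echelon form has 2 nonzero rows (pivots: ℓ,γ)
Π count = n − r = 6 − 2 = 4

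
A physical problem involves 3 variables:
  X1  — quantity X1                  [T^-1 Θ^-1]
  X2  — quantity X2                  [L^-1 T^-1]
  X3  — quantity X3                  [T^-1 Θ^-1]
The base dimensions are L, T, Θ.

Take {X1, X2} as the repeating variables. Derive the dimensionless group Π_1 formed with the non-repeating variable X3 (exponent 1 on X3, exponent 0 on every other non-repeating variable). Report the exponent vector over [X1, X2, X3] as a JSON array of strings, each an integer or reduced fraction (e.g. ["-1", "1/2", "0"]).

Dimensional matrix (L×T×Θ by X1×X2×X3):
  L: [ 0 -1  0]
  T: [-1 -1 -1]
  Θ: [-1  0 -1]
Row reduction gives pivot columns X1,X2; rank = 2
Repeat: X1,X2; free: X3
RREF:
  r0: [   1    0    1]
  r1: [   0    1    0]
  r2: [   0    0    0]
Fix exponent of X3 at 1; solve each RREF row for its pivot's exponent:
  r0: exp(X1) + (1)·1 = 0 ⇒ exp(X1) = -1
  r1: exp(X2) + (0)·1 = 0 ⇒ exp(X2) = 0
Π_1 = X1^-1 · X3

["-1", "0", "1"]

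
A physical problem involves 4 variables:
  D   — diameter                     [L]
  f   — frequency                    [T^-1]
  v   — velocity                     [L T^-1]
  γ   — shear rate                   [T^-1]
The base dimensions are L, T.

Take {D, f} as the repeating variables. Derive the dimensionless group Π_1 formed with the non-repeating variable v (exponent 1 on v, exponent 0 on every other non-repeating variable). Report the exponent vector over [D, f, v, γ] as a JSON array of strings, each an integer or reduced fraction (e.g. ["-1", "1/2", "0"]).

Dimensional matrix (L×T by D×f×v×γ):
  L: [ 1  0  1  0]
  T: [ 0 -1 -1 -1]
RREF → pivots at {D,f} ⇒ r = 2
Repeat: D,f; free: v,γ
RREF:
  r0: [   1    0    1    0]
  r1: [   0    1    1    1]
Fix exponent of v at 1, γ at 0; solve each RREF row for its pivot's exponent:
  r0: exp(D) + (1)·1 = 0 ⇒ exp(D) = -1
  r1: exp(f) + (1)·1 = 0 ⇒ exp(f) = -1
Π_1 = D^-1 · f^-1 · v

["-1", "-1", "1", "0"]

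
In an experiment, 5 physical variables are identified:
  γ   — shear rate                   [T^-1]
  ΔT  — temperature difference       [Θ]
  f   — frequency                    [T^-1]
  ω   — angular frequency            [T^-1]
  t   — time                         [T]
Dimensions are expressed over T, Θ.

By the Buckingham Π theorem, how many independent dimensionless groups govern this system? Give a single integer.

3

Exponent matrix [T,Θ] × [γ,ΔT,f,ω,t]:
  T: [-1  0 -1 -1  1]
  Θ: [ 0  1  0  0  0]
RREF → pivots at {γ,ΔT} ⇒ r = 2
Π count = n − r = 5 − 2 = 3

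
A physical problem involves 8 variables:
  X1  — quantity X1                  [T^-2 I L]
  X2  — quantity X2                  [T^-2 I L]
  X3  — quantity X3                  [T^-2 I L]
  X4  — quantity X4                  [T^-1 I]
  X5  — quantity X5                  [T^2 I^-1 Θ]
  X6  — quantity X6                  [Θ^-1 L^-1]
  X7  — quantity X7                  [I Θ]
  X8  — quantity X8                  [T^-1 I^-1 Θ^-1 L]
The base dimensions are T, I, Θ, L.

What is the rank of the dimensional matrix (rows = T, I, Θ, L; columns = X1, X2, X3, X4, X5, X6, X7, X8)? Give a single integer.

3

Exponent matrix [T,I,Θ,L] × [X1,X2,X3,X4,X5,X6,X7,X8]:
  T: [-2 -2 -2 -1  2  0  0 -1]
  I: [ 1  1  1  1 -1  0  1 -1]
  Θ: [ 0  0  0  0  1 -1  1 -1]
  L: [ 1  1  1  0  0 -1  0  1]
RREF → pivots at {X1,X4,X5} ⇒ r = 3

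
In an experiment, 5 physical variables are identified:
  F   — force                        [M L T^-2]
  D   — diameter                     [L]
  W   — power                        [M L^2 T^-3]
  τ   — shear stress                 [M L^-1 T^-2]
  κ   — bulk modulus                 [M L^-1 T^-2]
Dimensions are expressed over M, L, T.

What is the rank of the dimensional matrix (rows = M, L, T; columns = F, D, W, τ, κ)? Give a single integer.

Exponent matrix [M,L,T] × [F,D,W,τ,κ]:
  M: [ 1  0  1  1  1]
  L: [ 1  1  2 -1 -1]
  T: [-2  0 -3 -2 -2]
Echelon form has 3 nonzero rows (pivots: F,D,W)

3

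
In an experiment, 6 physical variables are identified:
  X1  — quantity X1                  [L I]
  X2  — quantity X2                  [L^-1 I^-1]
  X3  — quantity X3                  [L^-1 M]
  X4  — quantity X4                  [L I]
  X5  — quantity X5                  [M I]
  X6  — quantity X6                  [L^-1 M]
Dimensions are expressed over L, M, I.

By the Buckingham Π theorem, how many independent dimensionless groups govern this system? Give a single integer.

Exponent matrix [L,M,I] × [X1,X2,X3,X4,X5,X6]:
  L: [ 1 -1 -1  1  0 -1]
  M: [ 0  0  1  0  1  1]
  I: [ 1 -1  0  1  1  0]
Row reduction gives pivot columns X1,X3; rank = 2
n=6, r=2 ⇒ 4 dimensionless groups

4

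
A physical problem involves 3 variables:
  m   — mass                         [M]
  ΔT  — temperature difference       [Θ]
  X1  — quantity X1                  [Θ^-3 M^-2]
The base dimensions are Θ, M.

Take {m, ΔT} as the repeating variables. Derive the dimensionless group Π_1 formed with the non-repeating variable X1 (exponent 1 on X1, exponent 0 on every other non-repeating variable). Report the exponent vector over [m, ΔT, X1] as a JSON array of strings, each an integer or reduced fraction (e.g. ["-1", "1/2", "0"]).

["2", "3", "1"]

Write exponents as rows Θ,M / cols m,ΔT,X1:
  Θ: [ 0  1 -3]
  M: [ 1  0 -2]
Echelon form has 2 nonzero rows (pivots: m,ΔT)
Pivot set = {m,ΔT}, free = {X1}
RREF:
  r0: [   1    0   -2]
  r1: [   0    1   -3]
Fix exponent of X1 at 1; solve each RREF row for its pivot's exponent:
  r0: exp(m) + (-2)·1 = 0 ⇒ exp(m) = 2
  r1: exp(ΔT) + (-3)·1 = 0 ⇒ exp(ΔT) = 3
Π_1 = m^2 · ΔT^3 · X1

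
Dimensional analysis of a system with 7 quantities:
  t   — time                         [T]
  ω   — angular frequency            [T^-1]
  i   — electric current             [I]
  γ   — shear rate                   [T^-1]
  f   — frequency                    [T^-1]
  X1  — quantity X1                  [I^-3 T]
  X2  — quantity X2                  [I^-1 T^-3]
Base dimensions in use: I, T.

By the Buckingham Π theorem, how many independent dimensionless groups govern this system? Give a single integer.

5

Exponent matrix [I,T] × [t,ω,i,γ,f,X1,X2]:
  I: [ 0  0  1  0  0 -3 -1]
  T: [ 1 -1  0 -1 -1  1 -3]
Row reduction gives pivot columns t,i; rank = 2
n=7, r=2 ⇒ 5 dimensionless groups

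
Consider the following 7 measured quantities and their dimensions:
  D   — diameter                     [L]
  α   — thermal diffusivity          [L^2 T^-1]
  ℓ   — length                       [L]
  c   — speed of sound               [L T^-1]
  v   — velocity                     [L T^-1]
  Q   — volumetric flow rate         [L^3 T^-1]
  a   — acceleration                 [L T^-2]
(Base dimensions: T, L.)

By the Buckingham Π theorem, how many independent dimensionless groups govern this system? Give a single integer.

Dimensional matrix (T×L by D×α×ℓ×c×v×Q×a):
  T: [ 0 -1  0 -1 -1 -1 -2]
  L: [ 1  2  1  1  1  3  1]
Row reduction gives pivot columns D,α; rank = 2
7 vars − rank 2 = 5 Π groups

5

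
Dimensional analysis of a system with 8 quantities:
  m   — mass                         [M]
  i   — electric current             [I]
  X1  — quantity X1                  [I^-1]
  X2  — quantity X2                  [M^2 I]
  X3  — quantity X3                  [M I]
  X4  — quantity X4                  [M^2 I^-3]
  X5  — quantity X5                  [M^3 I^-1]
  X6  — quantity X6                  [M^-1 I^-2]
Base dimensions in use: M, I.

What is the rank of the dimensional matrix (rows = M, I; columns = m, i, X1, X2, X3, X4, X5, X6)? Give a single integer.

Exponent matrix [M,I] × [m,i,X1,X2,X3,X4,X5,X6]:
  M: [ 1  0  0  2  1  2  3 -1]
  I: [ 0  1 -1  1  1 -3 -1 -2]
Echelon form has 2 nonzero rows (pivots: m,i)

2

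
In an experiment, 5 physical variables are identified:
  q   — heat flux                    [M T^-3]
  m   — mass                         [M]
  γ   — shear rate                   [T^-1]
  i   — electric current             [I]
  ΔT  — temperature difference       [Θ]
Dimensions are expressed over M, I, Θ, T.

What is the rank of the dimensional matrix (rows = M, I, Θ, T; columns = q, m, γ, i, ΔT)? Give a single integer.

4

Exponent matrix [M,I,Θ,T] × [q,m,γ,i,ΔT]:
  M: [ 1  1  0  0  0]
  I: [ 0  0  0  1  0]
  Θ: [ 0  0  0  0  1]
  T: [-3  0 -1  0  0]
Row reduction gives pivot columns q,m,i,ΔT; rank = 4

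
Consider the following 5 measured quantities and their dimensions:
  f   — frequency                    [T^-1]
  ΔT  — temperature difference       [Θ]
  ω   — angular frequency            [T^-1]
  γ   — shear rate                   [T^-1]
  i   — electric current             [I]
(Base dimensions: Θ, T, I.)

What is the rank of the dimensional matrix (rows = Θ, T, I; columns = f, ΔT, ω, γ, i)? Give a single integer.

3

Exponent matrix [Θ,T,I] × [f,ΔT,ω,γ,i]:
  Θ: [ 0  1  0  0  0]
  T: [-1  0 -1 -1  0]
  I: [ 0  0  0  0  1]
RREF → pivots at {f,ΔT,i} ⇒ r = 3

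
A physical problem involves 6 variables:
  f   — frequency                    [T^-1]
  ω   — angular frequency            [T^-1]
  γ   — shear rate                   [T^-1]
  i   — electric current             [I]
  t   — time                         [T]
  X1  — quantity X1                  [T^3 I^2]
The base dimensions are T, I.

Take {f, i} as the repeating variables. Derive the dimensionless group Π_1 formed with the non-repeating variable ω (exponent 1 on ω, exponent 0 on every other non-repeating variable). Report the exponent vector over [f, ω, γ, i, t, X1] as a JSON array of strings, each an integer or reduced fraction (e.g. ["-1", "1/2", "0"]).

["-1", "1", "0", "0", "0", "0"]

Write exponents as rows T,I / cols f,ω,γ,i,t,X1:
  T: [-1 -1 -1  0  1  3]
  I: [ 0  0  0  1  0  2]
Echelon form has 2 nonzero rows (pivots: f,i)
Pivot set = {f,i}, free = {ω,γ,t,X1}
RREF:
  r0: [   1    1    1    0   -1   -3]
  r1: [   0    0    0    1    0    2]
Fix exponent of ω at 1, γ at 0, t at 0, X1 at 0; solve each RREF row for its pivot's exponent:
  r0: exp(f) + (1)·1 = 0 ⇒ exp(f) = -1
  r1: exp(i) + (0)·1 = 0 ⇒ exp(i) = 0
Π_1 = f^-1 · ω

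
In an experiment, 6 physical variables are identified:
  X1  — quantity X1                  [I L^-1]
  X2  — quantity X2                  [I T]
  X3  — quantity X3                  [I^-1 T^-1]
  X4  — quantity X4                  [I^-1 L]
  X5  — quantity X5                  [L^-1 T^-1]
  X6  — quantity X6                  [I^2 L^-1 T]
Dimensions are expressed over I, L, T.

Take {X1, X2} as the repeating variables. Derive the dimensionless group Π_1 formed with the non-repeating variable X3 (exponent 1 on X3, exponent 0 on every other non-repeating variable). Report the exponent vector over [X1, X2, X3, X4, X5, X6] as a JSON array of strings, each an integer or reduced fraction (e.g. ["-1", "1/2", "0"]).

Exponent matrix [I,L,T] × [X1,X2,X3,X4,X5,X6]:
  I: [ 1  1 -1 -1  0  2]
  L: [-1  0  0  1 -1 -1]
  T: [ 0  1 -1  0 -1  1]
RREF → pivots at {X1,X2} ⇒ r = 2
Repeat: X1,X2; free: X3,X4,X5,X6
RREF:
  r0: [   1    0    0   -1    1    1]
  r1: [   0    1   -1    0   -1    1]
  r2: [   0    0    0    0    0    0]
Fix exponent of X3 at 1, X4 at 0, X5 at 0, X6 at 0; solve each RREF row for its pivot's exponent:
  r0: exp(X1) + (0)·1 = 0 ⇒ exp(X1) = 0
  r1: exp(X2) + (-1)·1 = 0 ⇒ exp(X2) = 1
Π_1 = X2 · X3

["0", "1", "1", "0", "0", "0"]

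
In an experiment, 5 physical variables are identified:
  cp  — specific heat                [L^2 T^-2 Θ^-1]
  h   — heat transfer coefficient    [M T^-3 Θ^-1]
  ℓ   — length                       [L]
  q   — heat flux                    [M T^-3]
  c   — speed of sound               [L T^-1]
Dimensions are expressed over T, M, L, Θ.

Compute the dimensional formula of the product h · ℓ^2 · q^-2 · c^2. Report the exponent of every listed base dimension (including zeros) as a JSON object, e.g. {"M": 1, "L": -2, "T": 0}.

Write exponents as rows T,M,L,Θ / cols cp,h,ℓ,q,c:
  T: [-2 -3  0 -3 -1]
  M: [ 0  1  0  1  0]
  L: [ 2  0  1  0  1]
  Θ: [-1 -1  0  0  0]
  [T]: (1)·-3+(2)·0+(-2)·-3+(2)·-1 = 1
  [M]: (1)·1+(2)·0+(-2)·1+(2)·0 = -1
  [L]: (1)·0+(2)·1+(-2)·0+(2)·1 = 4
  [Θ]: (1)·-1+(2)·0+(-2)·0+(2)·0 = -1
⇒ T M^-1 L^4 Θ^-1

{"T": 1, "M": -1, "L": 4, "Θ": -1}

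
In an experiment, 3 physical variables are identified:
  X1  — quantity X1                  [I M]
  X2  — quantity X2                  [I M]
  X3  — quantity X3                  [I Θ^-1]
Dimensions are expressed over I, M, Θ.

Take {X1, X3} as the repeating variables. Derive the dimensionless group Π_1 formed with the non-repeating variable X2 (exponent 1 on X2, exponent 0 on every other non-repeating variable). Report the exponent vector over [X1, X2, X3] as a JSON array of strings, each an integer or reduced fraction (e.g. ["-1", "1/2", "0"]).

Exponent matrix [I,M,Θ] × [X1,X2,X3]:
  I: [ 1  1  1]
  M: [ 1  1  0]
  Θ: [ 0  0 -1]
Echelon form has 2 nonzero rows (pivots: X1,X3)
Repeat: X1,X3; free: X2
RREF:
  r0: [   1    1    0]
  r1: [   0    0    1]
  r2: [   0    0    0]
Fix exponent of X2 at 1; solve each RREF row for its pivot's exponent:
  r0: exp(X1) + (1)·1 = 0 ⇒ exp(X1) = -1
  r1: exp(X3) + (0)·1 = 0 ⇒ exp(X3) = 0
Π_1 = X1^-1 · X2

["-1", "1", "0"]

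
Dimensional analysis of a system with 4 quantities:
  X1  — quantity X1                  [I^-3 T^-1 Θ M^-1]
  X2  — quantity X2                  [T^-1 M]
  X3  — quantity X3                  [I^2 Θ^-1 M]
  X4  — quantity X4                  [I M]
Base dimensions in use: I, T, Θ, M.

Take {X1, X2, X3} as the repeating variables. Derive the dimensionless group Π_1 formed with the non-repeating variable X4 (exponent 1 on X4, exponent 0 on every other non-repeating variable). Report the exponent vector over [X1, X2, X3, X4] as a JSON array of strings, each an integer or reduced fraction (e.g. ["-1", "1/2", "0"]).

["1", "-1", "1", "1"]

Exponent matrix [I,T,Θ,M] × [X1,X2,X3,X4]:
  I: [-3  0  2  1]
  T: [-1 -1  0  0]
  Θ: [ 1  0 -1  0]
  M: [-1  1  1  1]
RREF → pivots at {X1,X2,X3} ⇒ r = 3
Repeat: X1,X2,X3; free: X4
RREF:
  r0: [   1    0    0   -1]
  r1: [   0    1    0    1]
  r2: [   0    0    1   -1]
  r3: [   0    0    0    0]
Fix exponent of X4 at 1; solve each RREF row for its pivot's exponent:
  r0: exp(X1) + (-1)·1 = 0 ⇒ exp(X1) = 1
  r1: exp(X2) + (1)·1 = 0 ⇒ exp(X2) = -1
  r2: exp(X3) + (-1)·1 = 0 ⇒ exp(X3) = 1
Π_1 = X1 · X2^-1 · X3 · X4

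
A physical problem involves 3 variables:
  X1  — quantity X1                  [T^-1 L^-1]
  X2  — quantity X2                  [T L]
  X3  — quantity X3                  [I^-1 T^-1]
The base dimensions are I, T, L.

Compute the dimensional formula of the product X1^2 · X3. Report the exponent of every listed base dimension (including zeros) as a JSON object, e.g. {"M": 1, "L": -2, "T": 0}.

Exponent matrix [I,T,L] × [X1,X2,X3]:
  I: [ 0  0 -1]
  T: [-1  1 -1]
  L: [-1  1  0]
  [I]: (2)·0+(1)·-1 = -1
  [T]: (2)·-1+(1)·-1 = -3
  [L]: (2)·-1+(1)·0 = -2
⇒ I^-1 T^-3 L^-2

{"I": -1, "T": -3, "L": -2}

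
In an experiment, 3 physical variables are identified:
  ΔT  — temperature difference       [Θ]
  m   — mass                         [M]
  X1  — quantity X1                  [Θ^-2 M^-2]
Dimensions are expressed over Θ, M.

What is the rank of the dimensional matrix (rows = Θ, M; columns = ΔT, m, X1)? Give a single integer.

2

Write exponents as rows Θ,M / cols ΔT,m,X1:
  Θ: [ 1  0 -2]
  M: [ 0  1 -2]
Echelon form has 2 nonzero rows (pivots: ΔT,m)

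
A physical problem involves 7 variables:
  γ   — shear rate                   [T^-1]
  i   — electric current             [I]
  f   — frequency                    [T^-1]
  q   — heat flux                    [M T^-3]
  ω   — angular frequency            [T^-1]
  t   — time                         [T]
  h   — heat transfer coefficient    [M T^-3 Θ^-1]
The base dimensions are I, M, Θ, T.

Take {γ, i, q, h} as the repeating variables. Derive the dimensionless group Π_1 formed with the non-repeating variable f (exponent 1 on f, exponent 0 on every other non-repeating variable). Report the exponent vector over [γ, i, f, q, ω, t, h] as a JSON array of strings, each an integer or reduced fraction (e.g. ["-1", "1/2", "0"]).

Exponent matrix [I,M,Θ,T] × [γ,i,f,q,ω,t,h]:
  I: [ 0  1  0  0  0  0  0]
  M: [ 0  0  0  1  0  0  1]
  Θ: [ 0  0  0  0  0  0 -1]
  T: [-1  0 -1 -3 -1  1 -3]
Row reduction gives pivot columns γ,i,q,h; rank = 4
Pivot set = {γ,i,q,h}, free = {f,ω,t}
RREF:
  r0: [   1    0    1    0    1   -1    0]
  r1: [   0    1    0    0    0    0    0]
  r2: [   0    0    0    1    0    0    0]
  r3: [   0    0    0    0    0    0    1]
Fix exponent of f at 1, ω at 0, t at 0; solve each RREF row for its pivot's exponent:
  r0: exp(γ) + (1)·1 = 0 ⇒ exp(γ) = -1
  r1: exp(i) + (0)·1 = 0 ⇒ exp(i) = 0
  r2: exp(q) + (0)·1 = 0 ⇒ exp(q) = 0
  r3: exp(h) + (0)·1 = 0 ⇒ exp(h) = 0
Π_1 = γ^-1 · f

["-1", "0", "1", "0", "0", "0", "0"]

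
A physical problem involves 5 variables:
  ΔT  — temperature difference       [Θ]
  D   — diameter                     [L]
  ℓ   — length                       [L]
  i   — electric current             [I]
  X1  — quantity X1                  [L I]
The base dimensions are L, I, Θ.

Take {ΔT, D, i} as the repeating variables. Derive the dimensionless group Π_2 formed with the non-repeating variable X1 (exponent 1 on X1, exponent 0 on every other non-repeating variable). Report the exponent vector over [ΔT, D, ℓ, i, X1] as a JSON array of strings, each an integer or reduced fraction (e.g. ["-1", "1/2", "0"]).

["0", "-1", "0", "-1", "1"]

Dimensional matrix (L×I×Θ by ΔT×D×ℓ×i×X1):
  L: [ 0  1  1  0  1]
  I: [ 0  0  0  1  1]
  Θ: [ 1  0  0  0  0]
RREF → pivots at {ΔT,D,i} ⇒ r = 3
Repeat: ΔT,D,i; free: ℓ,X1
RREF:
  r0: [   1    0    0    0    0]
  r1: [   0    1    1    0    1]
  r2: [   0    0    0    1    1]
Fix exponent of X1 at 1, ℓ at 0; solve each RREF row for its pivot's exponent:
  r0: exp(ΔT) + (0)·1 = 0 ⇒ exp(ΔT) = 0
  r1: exp(D) + (1)·1 = 0 ⇒ exp(D) = -1
  r2: exp(i) + (1)·1 = 0 ⇒ exp(i) = -1
Π_2 = D^-1 · i^-1 · X1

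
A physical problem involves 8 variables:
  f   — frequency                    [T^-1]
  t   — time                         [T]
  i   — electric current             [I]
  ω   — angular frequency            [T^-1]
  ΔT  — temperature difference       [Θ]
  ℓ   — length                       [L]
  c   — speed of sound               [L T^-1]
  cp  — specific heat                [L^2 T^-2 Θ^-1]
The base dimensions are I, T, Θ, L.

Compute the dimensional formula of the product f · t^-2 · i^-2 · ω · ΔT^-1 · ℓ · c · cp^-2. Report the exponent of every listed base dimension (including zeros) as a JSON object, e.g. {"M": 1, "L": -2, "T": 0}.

Write exponents as rows I,T,Θ,L / cols f,t,i,ω,ΔT,ℓ,c,cp:
  I: [ 0  0  1  0  0  0  0  0]
  T: [-1  1  0 -1  0  0 -1 -2]
  Θ: [ 0  0  0  0  1  0  0 -1]
  L: [ 0  0  0  0  0  1  1  2]
  [I]: (1)·0+(-2)·0+(-2)·1+(1)·0+(-1)·0+(1)·0+(1)·0+(-2)·0 = -2
  [T]: (1)·-1+(-2)·1+(-2)·0+(1)·-1+(-1)·0+(1)·0+(1)·-1+(-2)·-2 = -1
  [Θ]: (1)·0+(-2)·0+(-2)·0+(1)·0+(-1)·1+(1)·0+(1)·0+(-2)·-1 = 1
  [L]: (1)·0+(-2)·0+(-2)·0+(1)·0+(-1)·0+(1)·1+(1)·1+(-2)·2 = -2
⇒ I^-2 T^-1 Θ L^-2

{"I": -2, "T": -1, "Θ": 1, "L": -2}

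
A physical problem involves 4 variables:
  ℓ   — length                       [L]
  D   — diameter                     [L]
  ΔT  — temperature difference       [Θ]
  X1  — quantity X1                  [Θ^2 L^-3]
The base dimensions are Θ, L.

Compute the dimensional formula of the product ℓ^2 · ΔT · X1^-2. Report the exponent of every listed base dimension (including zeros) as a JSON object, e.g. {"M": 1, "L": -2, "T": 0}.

{"Θ": -3, "L": 8}

Dimensional matrix (Θ×L by ℓ×D×ΔT×X1):
  Θ: [ 0  0  1  2]
  L: [ 1  1  0 -3]
  [Θ]: (2)·0+(1)·1+(-2)·2 = -3
  [L]: (2)·1+(1)·0+(-2)·-3 = 8
⇒ Θ^-3 L^8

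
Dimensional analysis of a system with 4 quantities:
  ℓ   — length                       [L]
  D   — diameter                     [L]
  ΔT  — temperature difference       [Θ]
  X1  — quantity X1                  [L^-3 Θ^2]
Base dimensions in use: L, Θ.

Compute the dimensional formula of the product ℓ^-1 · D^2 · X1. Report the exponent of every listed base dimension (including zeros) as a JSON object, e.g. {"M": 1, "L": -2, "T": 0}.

{"L": -2, "Θ": 2}

Write exponents as rows L,Θ / cols ℓ,D,ΔT,X1:
  L: [ 1  1  0 -3]
  Θ: [ 0  0  1  2]
  [L]: (-1)·1+(2)·1+(1)·-3 = -2
  [Θ]: (-1)·0+(2)·0+(1)·2 = 2
⇒ L^-2 Θ^2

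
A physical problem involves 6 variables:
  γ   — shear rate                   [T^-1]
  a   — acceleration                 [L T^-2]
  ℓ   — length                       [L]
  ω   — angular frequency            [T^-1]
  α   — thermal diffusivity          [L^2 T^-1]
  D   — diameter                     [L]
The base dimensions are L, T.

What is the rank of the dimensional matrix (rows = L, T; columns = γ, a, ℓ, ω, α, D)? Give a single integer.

Dimensional matrix (L×T by γ×a×ℓ×ω×α×D):
  L: [ 0  1  1  0  2  1]
  T: [-1 -2  0 -1 -1  0]
RREF → pivots at {γ,a} ⇒ r = 2

2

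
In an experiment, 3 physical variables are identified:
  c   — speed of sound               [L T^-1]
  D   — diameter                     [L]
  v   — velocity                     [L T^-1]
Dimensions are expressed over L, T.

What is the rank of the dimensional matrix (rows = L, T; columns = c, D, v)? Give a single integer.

2

Exponent matrix [L,T] × [c,D,v]:
  L: [ 1  1  1]
  T: [-1  0 -1]
Row reduction gives pivot columns c,D; rank = 2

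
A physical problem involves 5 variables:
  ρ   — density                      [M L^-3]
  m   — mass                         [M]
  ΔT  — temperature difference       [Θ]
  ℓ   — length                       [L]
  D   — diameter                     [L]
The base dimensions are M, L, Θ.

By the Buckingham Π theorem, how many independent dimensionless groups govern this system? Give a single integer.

Dimensional matrix (M×L×Θ by ρ×m×ΔT×ℓ×D):
  M: [ 1  1  0  0  0]
  L: [-3  0  0  1  1]
  Θ: [ 0  0  1  0  0]
Echelon form has 3 nonzero rows (pivots: ρ,m,ΔT)
n=5, r=3 ⇒ 2 dimensionless groups

2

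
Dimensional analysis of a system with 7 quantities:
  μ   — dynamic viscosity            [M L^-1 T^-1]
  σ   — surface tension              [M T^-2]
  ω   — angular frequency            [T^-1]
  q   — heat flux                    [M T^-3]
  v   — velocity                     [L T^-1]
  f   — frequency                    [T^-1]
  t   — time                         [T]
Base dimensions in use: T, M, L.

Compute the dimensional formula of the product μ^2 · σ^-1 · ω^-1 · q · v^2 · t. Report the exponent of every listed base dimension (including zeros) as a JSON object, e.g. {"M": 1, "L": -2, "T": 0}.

{"T": -3, "M": 2, "L": 0}

Write exponents as rows T,M,L / cols μ,σ,ω,q,v,f,t:
  T: [-1 -2 -1 -3 -1 -1  1]
  M: [ 1  1  0  1  0  0  0]
  L: [-1  0  0  0  1  0  0]
  [T]: (2)·-1+(-1)·-2+(-1)·-1+(1)·-3+(2)·-1+(1)·1 = -3
  [M]: (2)·1+(-1)·1+(-1)·0+(1)·1+(2)·0+(1)·0 = 2
  [L]: (2)·-1+(-1)·0+(-1)·0+(1)·0+(2)·1+(1)·0 = 0
⇒ T^-3 M^2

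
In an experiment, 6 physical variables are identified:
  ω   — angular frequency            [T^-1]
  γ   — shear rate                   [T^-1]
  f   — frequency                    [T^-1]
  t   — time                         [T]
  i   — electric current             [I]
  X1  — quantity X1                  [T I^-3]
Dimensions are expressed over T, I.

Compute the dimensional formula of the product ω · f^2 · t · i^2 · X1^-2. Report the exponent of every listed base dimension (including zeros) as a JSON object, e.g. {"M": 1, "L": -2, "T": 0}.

Exponent matrix [T,I] × [ω,γ,f,t,i,X1]:
  T: [-1 -1 -1  1  0  1]
  I: [ 0  0  0  0  1 -3]
  [T]: (1)·-1+(2)·-1+(1)·1+(2)·0+(-2)·1 = -4
  [I]: (1)·0+(2)·0+(1)·0+(2)·1+(-2)·-3 = 8
⇒ T^-4 I^8

{"T": -4, "I": 8}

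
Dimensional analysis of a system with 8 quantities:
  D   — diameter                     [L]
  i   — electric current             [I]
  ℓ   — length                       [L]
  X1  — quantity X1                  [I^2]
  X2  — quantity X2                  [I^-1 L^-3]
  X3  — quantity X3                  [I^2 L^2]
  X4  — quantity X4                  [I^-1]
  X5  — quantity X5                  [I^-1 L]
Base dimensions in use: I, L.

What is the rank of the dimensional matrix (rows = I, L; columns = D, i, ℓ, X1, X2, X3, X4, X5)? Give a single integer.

2

Exponent matrix [I,L] × [D,i,ℓ,X1,X2,X3,X4,X5]:
  I: [ 0  1  0  2 -1  2 -1 -1]
  L: [ 1  0  1  0 -3  2  0  1]
RREF → pivots at {D,i} ⇒ r = 2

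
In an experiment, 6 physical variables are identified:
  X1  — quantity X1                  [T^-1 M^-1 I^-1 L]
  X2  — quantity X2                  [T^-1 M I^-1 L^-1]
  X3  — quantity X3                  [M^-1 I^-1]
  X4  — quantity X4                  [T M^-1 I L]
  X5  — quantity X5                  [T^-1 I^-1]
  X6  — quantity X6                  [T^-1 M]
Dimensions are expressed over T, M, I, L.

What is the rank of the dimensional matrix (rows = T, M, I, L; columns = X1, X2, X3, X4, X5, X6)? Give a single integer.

3

Write exponents as rows T,M,I,L / cols X1,X2,X3,X4,X5,X6:
  T: [-1 -1  0  1 -1 -1]
  M: [-1  1 -1 -1  0  1]
  I: [-1 -1 -1  1 -1  0]
  L: [ 1 -1  0  1  0  0]
RREF → pivots at {X1,X2,X3} ⇒ r = 3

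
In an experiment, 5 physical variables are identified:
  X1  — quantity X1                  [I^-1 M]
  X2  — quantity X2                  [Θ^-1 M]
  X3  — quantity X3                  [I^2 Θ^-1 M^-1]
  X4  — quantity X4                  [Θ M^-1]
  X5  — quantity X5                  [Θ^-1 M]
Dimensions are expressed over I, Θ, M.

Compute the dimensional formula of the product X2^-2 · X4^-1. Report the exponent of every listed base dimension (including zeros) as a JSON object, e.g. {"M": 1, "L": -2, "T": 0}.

Dimensional matrix (I×Θ×M by X1×X2×X3×X4×X5):
  I: [-1  0  2  0  0]
  Θ: [ 0 -1 -1  1 -1]
  M: [ 1  1 -1 -1  1]
  [I]: (-2)·0+(-1)·0 = 0
  [Θ]: (-2)·-1+(-1)·1 = 1
  [M]: (-2)·1+(-1)·-1 = -1
⇒ Θ M^-1

{"I": 0, "Θ": 1, "M": -1}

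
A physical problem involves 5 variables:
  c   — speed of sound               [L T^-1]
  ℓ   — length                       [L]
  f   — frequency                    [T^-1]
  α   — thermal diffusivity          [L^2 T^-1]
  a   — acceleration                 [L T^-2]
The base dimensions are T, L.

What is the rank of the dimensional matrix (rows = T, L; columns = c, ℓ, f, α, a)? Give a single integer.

2

Dimensional matrix (T×L by c×ℓ×f×α×a):
  T: [-1  0 -1 -1 -2]
  L: [ 1  1  0  2  1]
RREF → pivots at {c,ℓ} ⇒ r = 2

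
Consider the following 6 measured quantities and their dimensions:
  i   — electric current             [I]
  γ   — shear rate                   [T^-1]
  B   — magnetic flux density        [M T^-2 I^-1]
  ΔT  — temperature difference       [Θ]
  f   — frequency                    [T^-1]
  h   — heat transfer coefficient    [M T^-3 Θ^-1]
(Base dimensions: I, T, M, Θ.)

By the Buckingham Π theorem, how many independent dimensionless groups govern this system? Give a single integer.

2

Write exponents as rows I,T,M,Θ / cols i,γ,B,ΔT,f,h:
  I: [ 1  0 -1  0  0  0]
  T: [ 0 -1 -2  0 -1 -3]
  M: [ 0  0  1  0  0  1]
  Θ: [ 0  0  0  1  0 -1]
RREF → pivots at {i,γ,B,ΔT} ⇒ r = 4
n=6, r=4 ⇒ 2 dimensionless groups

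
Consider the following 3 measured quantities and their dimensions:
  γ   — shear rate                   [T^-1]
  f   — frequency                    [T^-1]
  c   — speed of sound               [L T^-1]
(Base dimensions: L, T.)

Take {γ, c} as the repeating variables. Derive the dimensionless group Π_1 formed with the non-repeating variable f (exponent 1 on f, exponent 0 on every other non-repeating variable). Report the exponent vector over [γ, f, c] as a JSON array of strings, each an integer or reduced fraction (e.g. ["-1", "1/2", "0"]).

Exponent matrix [L,T] × [γ,f,c]:
  L: [ 0  0  1]
  T: [-1 -1 -1]
Echelon form has 2 nonzero rows (pivots: γ,c)
Pivot set = {γ,c}, free = {f}
RREF:
  r0: [   1    1    0]
  r1: [   0    0    1]
Fix exponent of f at 1; solve each RREF row for its pivot's exponent:
  r0: exp(γ) + (1)·1 = 0 ⇒ exp(γ) = -1
  r1: exp(c) + (0)·1 = 0 ⇒ exp(c) = 0
Π_1 = γ^-1 · f

["-1", "1", "0"]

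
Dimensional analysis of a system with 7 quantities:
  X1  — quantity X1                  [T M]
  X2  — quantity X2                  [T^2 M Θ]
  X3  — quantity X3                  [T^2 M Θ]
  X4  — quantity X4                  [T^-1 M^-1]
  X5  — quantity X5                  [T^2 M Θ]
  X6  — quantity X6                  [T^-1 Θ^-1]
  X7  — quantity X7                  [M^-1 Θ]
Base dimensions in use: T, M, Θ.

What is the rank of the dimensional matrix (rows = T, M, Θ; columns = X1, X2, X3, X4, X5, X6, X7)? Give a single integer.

2

Write exponents as rows T,M,Θ / cols X1,X2,X3,X4,X5,X6,X7:
  T: [ 1  2  2 -1  2 -1  0]
  M: [ 1  1  1 -1  1  0 -1]
  Θ: [ 0  1  1  0  1 -1  1]
RREF → pivots at {X1,X2} ⇒ r = 2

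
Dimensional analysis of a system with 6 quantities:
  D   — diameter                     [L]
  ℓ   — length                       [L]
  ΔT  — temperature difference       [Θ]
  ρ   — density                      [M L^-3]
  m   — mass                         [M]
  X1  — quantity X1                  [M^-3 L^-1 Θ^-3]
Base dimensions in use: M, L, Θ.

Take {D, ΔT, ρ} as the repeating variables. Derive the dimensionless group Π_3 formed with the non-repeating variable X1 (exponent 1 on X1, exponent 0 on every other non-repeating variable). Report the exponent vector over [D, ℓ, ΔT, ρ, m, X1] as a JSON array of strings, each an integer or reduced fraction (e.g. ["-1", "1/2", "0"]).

["10", "0", "3", "3", "0", "1"]

Write exponents as rows M,L,Θ / cols D,ℓ,ΔT,ρ,m,X1:
  M: [ 0  0  0  1  1 -3]
  L: [ 1  1  0 -3  0 -1]
  Θ: [ 0  0  1  0  0 -3]
Row reduction gives pivot columns D,ΔT,ρ; rank = 3
Pivot set = {D,ΔT,ρ}, free = {ℓ,m,X1}
RREF:
  r0: [   1    1    0    0    3  -10]
  r1: [   0    0    1    0    0   -3]
  r2: [   0    0    0    1    1   -3]
Fix exponent of X1 at 1, ℓ at 0, m at 0; solve each RREF row for its pivot's exponent:
  r0: exp(D) + (-10)·1 = 0 ⇒ exp(D) = 10
  r1: exp(ΔT) + (-3)·1 = 0 ⇒ exp(ΔT) = 3
  r2: exp(ρ) + (-3)·1 = 0 ⇒ exp(ρ) = 3
Π_3 = D^10 · ΔT^3 · ρ^3 · X1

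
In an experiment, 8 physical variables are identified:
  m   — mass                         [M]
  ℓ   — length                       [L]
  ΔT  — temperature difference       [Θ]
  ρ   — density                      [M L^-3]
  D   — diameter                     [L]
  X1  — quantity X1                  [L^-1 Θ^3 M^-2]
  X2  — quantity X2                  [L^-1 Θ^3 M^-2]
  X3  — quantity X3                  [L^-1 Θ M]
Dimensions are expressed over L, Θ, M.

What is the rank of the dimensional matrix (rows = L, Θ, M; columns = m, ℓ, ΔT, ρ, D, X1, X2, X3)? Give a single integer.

Write exponents as rows L,Θ,M / cols m,ℓ,ΔT,ρ,D,X1,X2,X3:
  L: [ 0  1  0 -3  1 -1 -1 -1]
  Θ: [ 0  0  1  0  0  3  3  1]
  M: [ 1  0  0  1  0 -2 -2  1]
Echelon form has 3 nonzero rows (pivots: m,ℓ,ΔT)

3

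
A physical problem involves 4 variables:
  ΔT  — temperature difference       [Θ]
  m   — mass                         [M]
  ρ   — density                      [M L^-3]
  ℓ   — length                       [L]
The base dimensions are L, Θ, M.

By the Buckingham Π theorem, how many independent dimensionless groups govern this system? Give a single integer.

Exponent matrix [L,Θ,M] × [ΔT,m,ρ,ℓ]:
  L: [ 0  0 -3  1]
  Θ: [ 1  0  0  0]
  M: [ 0  1  1  0]
Echelon form has 3 nonzero rows (pivots: ΔT,m,ρ)
Π count = n − r = 4 − 3 = 1

1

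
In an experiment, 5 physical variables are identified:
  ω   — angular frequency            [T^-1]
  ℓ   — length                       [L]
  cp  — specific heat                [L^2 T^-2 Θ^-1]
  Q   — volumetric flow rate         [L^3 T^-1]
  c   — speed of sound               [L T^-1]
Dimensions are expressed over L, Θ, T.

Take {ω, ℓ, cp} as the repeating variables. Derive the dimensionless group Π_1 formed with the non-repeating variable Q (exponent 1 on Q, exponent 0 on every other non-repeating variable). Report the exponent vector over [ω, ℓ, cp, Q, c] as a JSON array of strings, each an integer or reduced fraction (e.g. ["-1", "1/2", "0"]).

["-1", "-3", "0", "1", "0"]

Dimensional matrix (L×Θ×T by ω×ℓ×cp×Q×c):
  L: [ 0  1  2  3  1]
  Θ: [ 0  0 -1  0  0]
  T: [-1  0 -2 -1 -1]
Row reduction gives pivot columns ω,ℓ,cp; rank = 3
Pivot set = {ω,ℓ,cp}, free = {Q,c}
RREF:
  r0: [   1    0    0    1    1]
  r1: [   0    1    0    3    1]
  r2: [   0    0    1    0    0]
Fix exponent of Q at 1, c at 0; solve each RREF row for its pivot's exponent:
  r0: exp(ω) + (1)·1 = 0 ⇒ exp(ω) = -1
  r1: exp(ℓ) + (3)·1 = 0 ⇒ exp(ℓ) = -3
  r2: exp(cp) + (0)·1 = 0 ⇒ exp(cp) = 0
Π_1 = ω^-1 · ℓ^-3 · Q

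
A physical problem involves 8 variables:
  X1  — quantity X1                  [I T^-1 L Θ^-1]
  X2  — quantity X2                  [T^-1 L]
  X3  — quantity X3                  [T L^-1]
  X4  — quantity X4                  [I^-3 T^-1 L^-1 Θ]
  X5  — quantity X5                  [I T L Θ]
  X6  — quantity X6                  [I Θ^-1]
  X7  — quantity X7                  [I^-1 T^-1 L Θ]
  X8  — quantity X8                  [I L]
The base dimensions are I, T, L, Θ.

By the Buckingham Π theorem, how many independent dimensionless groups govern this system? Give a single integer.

5

Dimensional matrix (I×T×L×Θ by X1×X2×X3×X4×X5×X6×X7×X8):
  I: [ 1  0  0 -3  1  1 -1  1]
  T: [-1 -1  1 -1  1  0 -1  0]
  L: [ 1  1 -1 -1  1  0  1  1]
  Θ: [-1  0  0  1  1 -1  1  0]
Echelon form has 3 nonzero rows (pivots: X1,X2,X4)
n=8, r=3 ⇒ 5 dimensionless groups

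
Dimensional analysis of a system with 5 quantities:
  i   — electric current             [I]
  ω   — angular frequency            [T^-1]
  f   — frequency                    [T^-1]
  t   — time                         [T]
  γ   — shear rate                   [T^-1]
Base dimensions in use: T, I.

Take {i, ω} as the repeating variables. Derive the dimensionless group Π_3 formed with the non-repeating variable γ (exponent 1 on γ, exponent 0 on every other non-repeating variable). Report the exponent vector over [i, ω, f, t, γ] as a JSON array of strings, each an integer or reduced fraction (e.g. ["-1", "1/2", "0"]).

Dimensional matrix (T×I by i×ω×f×t×γ):
  T: [ 0 -1 -1  1 -1]
  I: [ 1  0  0  0  0]
RREF → pivots at {i,ω} ⇒ r = 2
Repeat: i,ω; free: f,t,γ
RREF:
  r0: [   1    0    0    0    0]
  r1: [   0    1    1   -1    1]
Fix exponent of γ at 1, f at 0, t at 0; solve each RREF row for its pivot's exponent:
  r0: exp(i) + (0)·1 = 0 ⇒ exp(i) = 0
  r1: exp(ω) + (1)·1 = 0 ⇒ exp(ω) = -1
Π_3 = ω^-1 · γ

["0", "-1", "0", "0", "1"]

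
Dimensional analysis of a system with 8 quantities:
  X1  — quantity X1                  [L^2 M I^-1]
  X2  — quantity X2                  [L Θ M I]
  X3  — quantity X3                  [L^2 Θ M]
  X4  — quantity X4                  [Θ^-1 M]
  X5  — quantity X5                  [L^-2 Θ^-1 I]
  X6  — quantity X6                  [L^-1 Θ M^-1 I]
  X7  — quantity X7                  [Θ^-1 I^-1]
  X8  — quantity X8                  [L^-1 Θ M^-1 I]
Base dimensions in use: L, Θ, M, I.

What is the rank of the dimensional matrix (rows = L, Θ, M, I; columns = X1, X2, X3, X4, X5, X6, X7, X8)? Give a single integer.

3

Dimensional matrix (L×Θ×M×I by X1×X2×X3×X4×X5×X6×X7×X8):
  L: [ 2  1  2  0 -2 -1  0 -1]
  Θ: [ 0  1  1 -1 -1  1 -1  1]
  M: [ 1  1  1  1  0 -1  0 -1]
  I: [-1  1  0  0  1  1 -1  1]
Echelon form has 3 nonzero rows (pivots: X1,X2,X3)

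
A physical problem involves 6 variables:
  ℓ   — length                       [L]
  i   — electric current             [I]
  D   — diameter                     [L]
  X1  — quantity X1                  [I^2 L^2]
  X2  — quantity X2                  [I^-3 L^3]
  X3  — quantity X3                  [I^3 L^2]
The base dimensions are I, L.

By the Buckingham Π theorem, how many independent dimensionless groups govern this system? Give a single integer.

Exponent matrix [I,L] × [ℓ,i,D,X1,X2,X3]:
  I: [ 0  1  0  2 -3  3]
  L: [ 1  0  1  2  3  2]
RREF → pivots at {ℓ,i} ⇒ r = 2
n=6, r=2 ⇒ 4 dimensionless groups

4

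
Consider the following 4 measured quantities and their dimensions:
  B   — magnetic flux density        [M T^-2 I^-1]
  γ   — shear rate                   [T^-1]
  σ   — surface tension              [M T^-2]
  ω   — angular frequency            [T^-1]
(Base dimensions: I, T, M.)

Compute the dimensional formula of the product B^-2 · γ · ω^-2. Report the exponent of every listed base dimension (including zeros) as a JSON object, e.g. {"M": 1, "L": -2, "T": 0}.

Dimensional matrix (I×T×M by B×γ×σ×ω):
  I: [-1  0  0  0]
  T: [-2 -1 -2 -1]
  M: [ 1  0  1  0]
  [I]: (-2)·-1+(1)·0+(-2)·0 = 2
  [T]: (-2)·-2+(1)·-1+(-2)·-1 = 5
  [M]: (-2)·1+(1)·0+(-2)·0 = -2
⇒ I^2 T^5 M^-2

{"I": 2, "T": 5, "M": -2}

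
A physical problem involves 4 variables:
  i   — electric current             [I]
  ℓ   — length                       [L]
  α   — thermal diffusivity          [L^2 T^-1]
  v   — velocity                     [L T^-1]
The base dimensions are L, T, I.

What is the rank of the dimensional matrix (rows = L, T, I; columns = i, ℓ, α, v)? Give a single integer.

3

Write exponents as rows L,T,I / cols i,ℓ,α,v:
  L: [ 0  1  2  1]
  T: [ 0  0 -1 -1]
  I: [ 1  0  0  0]
Row reduction gives pivot columns i,ℓ,α; rank = 3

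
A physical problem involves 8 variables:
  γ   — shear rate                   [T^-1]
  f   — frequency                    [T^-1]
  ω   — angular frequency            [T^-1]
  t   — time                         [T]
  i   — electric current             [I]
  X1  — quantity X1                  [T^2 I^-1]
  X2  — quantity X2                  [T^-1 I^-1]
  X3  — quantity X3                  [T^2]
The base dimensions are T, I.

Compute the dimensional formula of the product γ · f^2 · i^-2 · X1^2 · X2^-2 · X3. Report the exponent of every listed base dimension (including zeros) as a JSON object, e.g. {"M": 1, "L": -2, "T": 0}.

{"T": 5, "I": -2}

Write exponents as rows T,I / cols γ,f,ω,t,i,X1,X2,X3:
  T: [-1 -1 -1  1  0  2 -1  2]
  I: [ 0  0  0  0  1 -1 -1  0]
  [T]: (1)·-1+(2)·-1+(-2)·0+(2)·2+(-2)·-1+(1)·2 = 5
  [I]: (1)·0+(2)·0+(-2)·1+(2)·-1+(-2)·-1+(1)·0 = -2
⇒ T^5 I^-2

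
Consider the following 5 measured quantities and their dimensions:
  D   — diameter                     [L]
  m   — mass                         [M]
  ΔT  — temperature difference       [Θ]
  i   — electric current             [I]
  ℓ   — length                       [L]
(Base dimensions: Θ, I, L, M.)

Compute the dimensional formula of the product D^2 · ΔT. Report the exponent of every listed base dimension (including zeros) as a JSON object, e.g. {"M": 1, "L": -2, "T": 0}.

Exponent matrix [Θ,I,L,M] × [D,m,ΔT,i,ℓ]:
  Θ: [ 0  0  1  0  0]
  I: [ 0  0  0  1  0]
  L: [ 1  0  0  0  1]
  M: [ 0  1  0  0  0]
  [Θ]: (2)·0+(1)·1 = 1
  [I]: (2)·0+(1)·0 = 0
  [L]: (2)·1+(1)·0 = 2
  [M]: (2)·0+(1)·0 = 0
⇒ Θ L^2

{"Θ": 1, "I": 0, "L": 2, "M": 0}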